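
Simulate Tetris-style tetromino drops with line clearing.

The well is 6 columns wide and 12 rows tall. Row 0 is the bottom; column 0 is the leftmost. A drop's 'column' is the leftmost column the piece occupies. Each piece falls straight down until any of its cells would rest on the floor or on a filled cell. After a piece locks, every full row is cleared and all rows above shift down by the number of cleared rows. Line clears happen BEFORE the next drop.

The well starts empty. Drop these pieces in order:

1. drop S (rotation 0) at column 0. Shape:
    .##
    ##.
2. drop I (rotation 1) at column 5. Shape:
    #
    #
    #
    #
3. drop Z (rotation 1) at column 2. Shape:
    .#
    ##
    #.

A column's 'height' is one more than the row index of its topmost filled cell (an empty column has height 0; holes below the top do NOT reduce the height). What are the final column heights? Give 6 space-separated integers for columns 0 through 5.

Answer: 1 2 4 5 0 4

Derivation:
Drop 1: S rot0 at col 0 lands with bottom-row=0; cleared 0 line(s) (total 0); column heights now [1 2 2 0 0 0], max=2
Drop 2: I rot1 at col 5 lands with bottom-row=0; cleared 0 line(s) (total 0); column heights now [1 2 2 0 0 4], max=4
Drop 3: Z rot1 at col 2 lands with bottom-row=2; cleared 0 line(s) (total 0); column heights now [1 2 4 5 0 4], max=5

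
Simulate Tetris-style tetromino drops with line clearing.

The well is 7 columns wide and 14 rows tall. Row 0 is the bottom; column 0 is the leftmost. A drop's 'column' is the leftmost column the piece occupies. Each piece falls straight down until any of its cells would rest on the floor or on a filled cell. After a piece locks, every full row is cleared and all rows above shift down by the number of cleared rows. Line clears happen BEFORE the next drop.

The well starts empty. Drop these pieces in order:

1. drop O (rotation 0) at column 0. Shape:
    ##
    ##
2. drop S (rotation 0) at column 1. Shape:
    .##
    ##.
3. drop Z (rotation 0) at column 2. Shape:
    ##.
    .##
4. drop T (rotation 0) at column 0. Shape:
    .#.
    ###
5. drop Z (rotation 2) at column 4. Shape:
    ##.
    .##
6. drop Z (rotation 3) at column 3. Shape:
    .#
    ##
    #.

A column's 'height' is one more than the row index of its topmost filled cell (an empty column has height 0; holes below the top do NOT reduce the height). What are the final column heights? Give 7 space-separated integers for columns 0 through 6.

Drop 1: O rot0 at col 0 lands with bottom-row=0; cleared 0 line(s) (total 0); column heights now [2 2 0 0 0 0 0], max=2
Drop 2: S rot0 at col 1 lands with bottom-row=2; cleared 0 line(s) (total 0); column heights now [2 3 4 4 0 0 0], max=4
Drop 3: Z rot0 at col 2 lands with bottom-row=4; cleared 0 line(s) (total 0); column heights now [2 3 6 6 5 0 0], max=6
Drop 4: T rot0 at col 0 lands with bottom-row=6; cleared 0 line(s) (total 0); column heights now [7 8 7 6 5 0 0], max=8
Drop 5: Z rot2 at col 4 lands with bottom-row=4; cleared 0 line(s) (total 0); column heights now [7 8 7 6 6 6 5], max=8
Drop 6: Z rot3 at col 3 lands with bottom-row=6; cleared 0 line(s) (total 0); column heights now [7 8 7 8 9 6 5], max=9

Answer: 7 8 7 8 9 6 5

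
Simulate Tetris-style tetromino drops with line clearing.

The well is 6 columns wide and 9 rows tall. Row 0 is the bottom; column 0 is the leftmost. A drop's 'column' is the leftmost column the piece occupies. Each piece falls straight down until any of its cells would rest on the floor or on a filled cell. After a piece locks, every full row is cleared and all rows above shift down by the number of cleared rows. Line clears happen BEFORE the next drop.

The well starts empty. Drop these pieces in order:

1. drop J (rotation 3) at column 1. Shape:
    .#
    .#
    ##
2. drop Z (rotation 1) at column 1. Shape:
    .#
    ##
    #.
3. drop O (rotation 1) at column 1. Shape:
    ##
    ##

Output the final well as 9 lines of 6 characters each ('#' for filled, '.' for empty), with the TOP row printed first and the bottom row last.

Answer: ......
......
.##...
.##...
..#...
.##...
.##...
..#...
.##...

Derivation:
Drop 1: J rot3 at col 1 lands with bottom-row=0; cleared 0 line(s) (total 0); column heights now [0 1 3 0 0 0], max=3
Drop 2: Z rot1 at col 1 lands with bottom-row=2; cleared 0 line(s) (total 0); column heights now [0 4 5 0 0 0], max=5
Drop 3: O rot1 at col 1 lands with bottom-row=5; cleared 0 line(s) (total 0); column heights now [0 7 7 0 0 0], max=7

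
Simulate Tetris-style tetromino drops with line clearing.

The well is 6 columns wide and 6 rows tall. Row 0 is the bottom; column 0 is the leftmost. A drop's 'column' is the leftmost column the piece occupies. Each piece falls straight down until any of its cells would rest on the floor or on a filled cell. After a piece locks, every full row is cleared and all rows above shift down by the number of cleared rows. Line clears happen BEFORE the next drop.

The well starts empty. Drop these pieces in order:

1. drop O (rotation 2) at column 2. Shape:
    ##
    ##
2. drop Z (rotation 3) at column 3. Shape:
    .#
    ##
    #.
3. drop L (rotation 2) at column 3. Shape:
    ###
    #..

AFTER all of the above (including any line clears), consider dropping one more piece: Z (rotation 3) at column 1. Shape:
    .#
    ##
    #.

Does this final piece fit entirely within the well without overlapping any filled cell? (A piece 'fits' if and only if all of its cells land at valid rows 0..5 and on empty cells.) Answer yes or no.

Answer: yes

Derivation:
Drop 1: O rot2 at col 2 lands with bottom-row=0; cleared 0 line(s) (total 0); column heights now [0 0 2 2 0 0], max=2
Drop 2: Z rot3 at col 3 lands with bottom-row=2; cleared 0 line(s) (total 0); column heights now [0 0 2 4 5 0], max=5
Drop 3: L rot2 at col 3 lands with bottom-row=4; cleared 0 line(s) (total 0); column heights now [0 0 2 6 6 6], max=6
Test piece Z rot3 at col 1 (width 2): heights before test = [0 0 2 6 6 6]; fits = True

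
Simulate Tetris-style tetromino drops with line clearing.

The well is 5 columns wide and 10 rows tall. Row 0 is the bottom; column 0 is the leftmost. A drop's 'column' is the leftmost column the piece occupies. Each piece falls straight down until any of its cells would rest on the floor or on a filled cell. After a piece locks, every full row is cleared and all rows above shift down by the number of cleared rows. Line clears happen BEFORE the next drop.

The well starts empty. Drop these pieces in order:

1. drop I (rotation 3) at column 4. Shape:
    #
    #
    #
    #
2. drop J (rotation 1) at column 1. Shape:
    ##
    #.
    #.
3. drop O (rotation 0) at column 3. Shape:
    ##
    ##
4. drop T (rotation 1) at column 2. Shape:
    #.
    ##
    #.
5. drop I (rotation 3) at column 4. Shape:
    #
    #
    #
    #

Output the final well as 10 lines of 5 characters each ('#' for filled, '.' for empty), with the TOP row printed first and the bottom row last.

Drop 1: I rot3 at col 4 lands with bottom-row=0; cleared 0 line(s) (total 0); column heights now [0 0 0 0 4], max=4
Drop 2: J rot1 at col 1 lands with bottom-row=0; cleared 0 line(s) (total 0); column heights now [0 3 3 0 4], max=4
Drop 3: O rot0 at col 3 lands with bottom-row=4; cleared 0 line(s) (total 0); column heights now [0 3 3 6 6], max=6
Drop 4: T rot1 at col 2 lands with bottom-row=5; cleared 0 line(s) (total 0); column heights now [0 3 8 7 6], max=8
Drop 5: I rot3 at col 4 lands with bottom-row=6; cleared 0 line(s) (total 0); column heights now [0 3 8 7 10], max=10

Answer: ....#
....#
..#.#
..###
..###
...##
....#
.##.#
.#..#
.#..#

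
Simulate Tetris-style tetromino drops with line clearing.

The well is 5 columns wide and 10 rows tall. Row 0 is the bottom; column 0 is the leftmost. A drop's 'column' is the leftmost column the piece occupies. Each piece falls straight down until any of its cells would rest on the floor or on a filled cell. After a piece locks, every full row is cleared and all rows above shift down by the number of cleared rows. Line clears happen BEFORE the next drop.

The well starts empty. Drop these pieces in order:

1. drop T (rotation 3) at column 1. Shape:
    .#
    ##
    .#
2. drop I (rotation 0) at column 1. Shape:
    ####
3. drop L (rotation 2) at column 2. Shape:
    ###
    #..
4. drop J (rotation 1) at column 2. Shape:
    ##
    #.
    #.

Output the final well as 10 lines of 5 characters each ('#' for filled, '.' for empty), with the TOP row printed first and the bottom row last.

Answer: .....
..##.
..#..
..#..
..###
..#..
.####
..#..
.##..
..#..

Derivation:
Drop 1: T rot3 at col 1 lands with bottom-row=0; cleared 0 line(s) (total 0); column heights now [0 2 3 0 0], max=3
Drop 2: I rot0 at col 1 lands with bottom-row=3; cleared 0 line(s) (total 0); column heights now [0 4 4 4 4], max=4
Drop 3: L rot2 at col 2 lands with bottom-row=4; cleared 0 line(s) (total 0); column heights now [0 4 6 6 6], max=6
Drop 4: J rot1 at col 2 lands with bottom-row=6; cleared 0 line(s) (total 0); column heights now [0 4 9 9 6], max=9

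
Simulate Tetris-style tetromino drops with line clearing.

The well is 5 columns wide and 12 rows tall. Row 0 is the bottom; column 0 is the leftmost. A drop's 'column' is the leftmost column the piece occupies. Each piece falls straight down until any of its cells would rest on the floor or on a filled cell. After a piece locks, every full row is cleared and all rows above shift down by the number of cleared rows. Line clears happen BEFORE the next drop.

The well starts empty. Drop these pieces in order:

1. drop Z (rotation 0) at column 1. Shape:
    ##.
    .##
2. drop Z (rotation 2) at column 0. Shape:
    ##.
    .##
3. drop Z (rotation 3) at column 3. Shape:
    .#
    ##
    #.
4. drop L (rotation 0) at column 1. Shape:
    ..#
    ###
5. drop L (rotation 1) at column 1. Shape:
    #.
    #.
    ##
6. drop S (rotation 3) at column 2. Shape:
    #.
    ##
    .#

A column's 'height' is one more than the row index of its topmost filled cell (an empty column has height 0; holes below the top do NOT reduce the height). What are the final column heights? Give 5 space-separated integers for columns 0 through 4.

Answer: 4 8 9 8 4

Derivation:
Drop 1: Z rot0 at col 1 lands with bottom-row=0; cleared 0 line(s) (total 0); column heights now [0 2 2 1 0], max=2
Drop 2: Z rot2 at col 0 lands with bottom-row=2; cleared 0 line(s) (total 0); column heights now [4 4 3 1 0], max=4
Drop 3: Z rot3 at col 3 lands with bottom-row=1; cleared 0 line(s) (total 0); column heights now [4 4 3 3 4], max=4
Drop 4: L rot0 at col 1 lands with bottom-row=4; cleared 0 line(s) (total 0); column heights now [4 5 5 6 4], max=6
Drop 5: L rot1 at col 1 lands with bottom-row=5; cleared 0 line(s) (total 0); column heights now [4 8 6 6 4], max=8
Drop 6: S rot3 at col 2 lands with bottom-row=6; cleared 0 line(s) (total 0); column heights now [4 8 9 8 4], max=9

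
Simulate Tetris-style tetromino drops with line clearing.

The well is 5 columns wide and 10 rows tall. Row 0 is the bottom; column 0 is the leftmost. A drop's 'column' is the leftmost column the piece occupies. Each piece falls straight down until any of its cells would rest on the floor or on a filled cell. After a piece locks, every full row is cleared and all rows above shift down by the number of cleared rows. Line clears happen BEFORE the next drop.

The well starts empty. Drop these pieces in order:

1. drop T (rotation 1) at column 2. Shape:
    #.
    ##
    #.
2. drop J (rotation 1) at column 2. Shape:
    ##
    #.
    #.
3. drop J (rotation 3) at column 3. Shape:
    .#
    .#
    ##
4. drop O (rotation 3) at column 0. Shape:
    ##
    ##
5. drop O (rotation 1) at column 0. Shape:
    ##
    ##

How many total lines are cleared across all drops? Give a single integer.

Answer: 0

Derivation:
Drop 1: T rot1 at col 2 lands with bottom-row=0; cleared 0 line(s) (total 0); column heights now [0 0 3 2 0], max=3
Drop 2: J rot1 at col 2 lands with bottom-row=3; cleared 0 line(s) (total 0); column heights now [0 0 6 6 0], max=6
Drop 3: J rot3 at col 3 lands with bottom-row=6; cleared 0 line(s) (total 0); column heights now [0 0 6 7 9], max=9
Drop 4: O rot3 at col 0 lands with bottom-row=0; cleared 0 line(s) (total 0); column heights now [2 2 6 7 9], max=9
Drop 5: O rot1 at col 0 lands with bottom-row=2; cleared 0 line(s) (total 0); column heights now [4 4 6 7 9], max=9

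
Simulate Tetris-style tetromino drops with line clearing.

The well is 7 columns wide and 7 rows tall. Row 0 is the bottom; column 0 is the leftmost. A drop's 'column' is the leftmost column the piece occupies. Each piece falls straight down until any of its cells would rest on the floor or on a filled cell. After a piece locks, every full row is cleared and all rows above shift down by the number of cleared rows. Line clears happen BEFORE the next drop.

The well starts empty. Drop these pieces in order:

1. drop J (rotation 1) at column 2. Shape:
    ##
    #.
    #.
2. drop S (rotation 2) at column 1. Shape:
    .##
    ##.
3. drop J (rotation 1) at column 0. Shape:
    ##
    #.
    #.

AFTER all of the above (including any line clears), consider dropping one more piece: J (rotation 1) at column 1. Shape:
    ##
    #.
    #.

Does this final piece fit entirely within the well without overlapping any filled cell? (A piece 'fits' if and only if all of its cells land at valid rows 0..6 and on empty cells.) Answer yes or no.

Drop 1: J rot1 at col 2 lands with bottom-row=0; cleared 0 line(s) (total 0); column heights now [0 0 3 3 0 0 0], max=3
Drop 2: S rot2 at col 1 lands with bottom-row=3; cleared 0 line(s) (total 0); column heights now [0 4 5 5 0 0 0], max=5
Drop 3: J rot1 at col 0 lands with bottom-row=2; cleared 0 line(s) (total 0); column heights now [5 5 5 5 0 0 0], max=5
Test piece J rot1 at col 1 (width 2): heights before test = [5 5 5 5 0 0 0]; fits = False

Answer: no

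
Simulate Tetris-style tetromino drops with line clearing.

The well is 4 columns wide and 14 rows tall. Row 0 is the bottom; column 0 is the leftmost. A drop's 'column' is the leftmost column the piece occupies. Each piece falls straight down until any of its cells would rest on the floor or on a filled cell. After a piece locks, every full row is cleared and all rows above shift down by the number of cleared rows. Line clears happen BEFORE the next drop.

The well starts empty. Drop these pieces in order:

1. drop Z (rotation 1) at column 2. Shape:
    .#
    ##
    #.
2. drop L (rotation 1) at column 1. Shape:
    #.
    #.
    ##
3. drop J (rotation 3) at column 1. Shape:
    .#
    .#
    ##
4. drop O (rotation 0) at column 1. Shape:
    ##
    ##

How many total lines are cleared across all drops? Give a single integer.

Answer: 0

Derivation:
Drop 1: Z rot1 at col 2 lands with bottom-row=0; cleared 0 line(s) (total 0); column heights now [0 0 2 3], max=3
Drop 2: L rot1 at col 1 lands with bottom-row=2; cleared 0 line(s) (total 0); column heights now [0 5 3 3], max=5
Drop 3: J rot3 at col 1 lands with bottom-row=5; cleared 0 line(s) (total 0); column heights now [0 6 8 3], max=8
Drop 4: O rot0 at col 1 lands with bottom-row=8; cleared 0 line(s) (total 0); column heights now [0 10 10 3], max=10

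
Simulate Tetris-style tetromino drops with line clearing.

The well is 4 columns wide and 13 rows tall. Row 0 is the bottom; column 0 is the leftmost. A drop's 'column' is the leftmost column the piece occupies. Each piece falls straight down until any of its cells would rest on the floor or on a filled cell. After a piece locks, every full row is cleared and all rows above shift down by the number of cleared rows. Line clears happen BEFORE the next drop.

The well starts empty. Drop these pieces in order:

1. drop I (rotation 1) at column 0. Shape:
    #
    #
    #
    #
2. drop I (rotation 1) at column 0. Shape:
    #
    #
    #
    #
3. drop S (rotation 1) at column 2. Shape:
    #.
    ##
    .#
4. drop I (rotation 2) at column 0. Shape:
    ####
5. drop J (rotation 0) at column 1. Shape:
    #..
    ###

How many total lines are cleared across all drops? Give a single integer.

Answer: 2

Derivation:
Drop 1: I rot1 at col 0 lands with bottom-row=0; cleared 0 line(s) (total 0); column heights now [4 0 0 0], max=4
Drop 2: I rot1 at col 0 lands with bottom-row=4; cleared 0 line(s) (total 0); column heights now [8 0 0 0], max=8
Drop 3: S rot1 at col 2 lands with bottom-row=0; cleared 0 line(s) (total 0); column heights now [8 0 3 2], max=8
Drop 4: I rot2 at col 0 lands with bottom-row=8; cleared 1 line(s) (total 1); column heights now [8 0 3 2], max=8
Drop 5: J rot0 at col 1 lands with bottom-row=3; cleared 1 line(s) (total 2); column heights now [7 4 3 2], max=7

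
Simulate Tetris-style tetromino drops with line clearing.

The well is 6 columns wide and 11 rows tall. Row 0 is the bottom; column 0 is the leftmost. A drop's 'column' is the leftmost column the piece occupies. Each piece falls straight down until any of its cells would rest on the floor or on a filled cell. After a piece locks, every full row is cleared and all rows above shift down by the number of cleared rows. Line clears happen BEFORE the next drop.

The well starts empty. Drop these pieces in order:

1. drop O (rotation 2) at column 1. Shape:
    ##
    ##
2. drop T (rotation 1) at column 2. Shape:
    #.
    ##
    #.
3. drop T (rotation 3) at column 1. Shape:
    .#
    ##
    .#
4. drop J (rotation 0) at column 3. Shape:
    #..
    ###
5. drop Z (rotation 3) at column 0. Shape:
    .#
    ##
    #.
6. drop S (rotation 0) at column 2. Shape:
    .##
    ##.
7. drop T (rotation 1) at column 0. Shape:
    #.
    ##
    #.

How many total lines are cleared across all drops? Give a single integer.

Answer: 0

Derivation:
Drop 1: O rot2 at col 1 lands with bottom-row=0; cleared 0 line(s) (total 0); column heights now [0 2 2 0 0 0], max=2
Drop 2: T rot1 at col 2 lands with bottom-row=2; cleared 0 line(s) (total 0); column heights now [0 2 5 4 0 0], max=5
Drop 3: T rot3 at col 1 lands with bottom-row=5; cleared 0 line(s) (total 0); column heights now [0 7 8 4 0 0], max=8
Drop 4: J rot0 at col 3 lands with bottom-row=4; cleared 0 line(s) (total 0); column heights now [0 7 8 6 5 5], max=8
Drop 5: Z rot3 at col 0 lands with bottom-row=6; cleared 0 line(s) (total 0); column heights now [8 9 8 6 5 5], max=9
Drop 6: S rot0 at col 2 lands with bottom-row=8; cleared 0 line(s) (total 0); column heights now [8 9 9 10 10 5], max=10
Drop 7: T rot1 at col 0 lands with bottom-row=8; cleared 0 line(s) (total 0); column heights now [11 10 9 10 10 5], max=11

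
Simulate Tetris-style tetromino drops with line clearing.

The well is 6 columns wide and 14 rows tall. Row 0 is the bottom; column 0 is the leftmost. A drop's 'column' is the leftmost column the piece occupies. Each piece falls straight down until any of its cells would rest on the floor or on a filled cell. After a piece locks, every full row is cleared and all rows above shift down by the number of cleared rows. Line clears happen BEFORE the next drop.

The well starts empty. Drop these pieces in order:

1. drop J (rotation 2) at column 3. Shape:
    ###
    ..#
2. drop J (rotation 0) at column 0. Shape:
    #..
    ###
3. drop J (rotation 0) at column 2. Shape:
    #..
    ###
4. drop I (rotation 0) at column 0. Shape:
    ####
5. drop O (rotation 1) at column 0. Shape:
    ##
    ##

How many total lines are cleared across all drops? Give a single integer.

Drop 1: J rot2 at col 3 lands with bottom-row=0; cleared 0 line(s) (total 0); column heights now [0 0 0 2 2 2], max=2
Drop 2: J rot0 at col 0 lands with bottom-row=0; cleared 0 line(s) (total 0); column heights now [2 1 1 2 2 2], max=2
Drop 3: J rot0 at col 2 lands with bottom-row=2; cleared 0 line(s) (total 0); column heights now [2 1 4 3 3 2], max=4
Drop 4: I rot0 at col 0 lands with bottom-row=4; cleared 0 line(s) (total 0); column heights now [5 5 5 5 3 2], max=5
Drop 5: O rot1 at col 0 lands with bottom-row=5; cleared 0 line(s) (total 0); column heights now [7 7 5 5 3 2], max=7

Answer: 0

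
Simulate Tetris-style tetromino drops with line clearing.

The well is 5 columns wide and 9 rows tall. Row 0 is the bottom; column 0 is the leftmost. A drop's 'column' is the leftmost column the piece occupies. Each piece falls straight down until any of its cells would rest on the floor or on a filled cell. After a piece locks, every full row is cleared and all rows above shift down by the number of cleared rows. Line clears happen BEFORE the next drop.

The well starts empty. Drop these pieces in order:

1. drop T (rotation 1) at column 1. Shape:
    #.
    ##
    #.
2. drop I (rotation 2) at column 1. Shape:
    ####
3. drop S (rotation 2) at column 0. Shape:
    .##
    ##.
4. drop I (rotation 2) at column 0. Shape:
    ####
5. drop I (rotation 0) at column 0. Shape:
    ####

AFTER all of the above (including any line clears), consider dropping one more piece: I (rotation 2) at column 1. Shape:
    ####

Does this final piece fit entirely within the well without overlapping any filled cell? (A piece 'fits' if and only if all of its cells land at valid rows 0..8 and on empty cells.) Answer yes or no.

Answer: yes

Derivation:
Drop 1: T rot1 at col 1 lands with bottom-row=0; cleared 0 line(s) (total 0); column heights now [0 3 2 0 0], max=3
Drop 2: I rot2 at col 1 lands with bottom-row=3; cleared 0 line(s) (total 0); column heights now [0 4 4 4 4], max=4
Drop 3: S rot2 at col 0 lands with bottom-row=4; cleared 0 line(s) (total 0); column heights now [5 6 6 4 4], max=6
Drop 4: I rot2 at col 0 lands with bottom-row=6; cleared 0 line(s) (total 0); column heights now [7 7 7 7 4], max=7
Drop 5: I rot0 at col 0 lands with bottom-row=7; cleared 0 line(s) (total 0); column heights now [8 8 8 8 4], max=8
Test piece I rot2 at col 1 (width 4): heights before test = [8 8 8 8 4]; fits = True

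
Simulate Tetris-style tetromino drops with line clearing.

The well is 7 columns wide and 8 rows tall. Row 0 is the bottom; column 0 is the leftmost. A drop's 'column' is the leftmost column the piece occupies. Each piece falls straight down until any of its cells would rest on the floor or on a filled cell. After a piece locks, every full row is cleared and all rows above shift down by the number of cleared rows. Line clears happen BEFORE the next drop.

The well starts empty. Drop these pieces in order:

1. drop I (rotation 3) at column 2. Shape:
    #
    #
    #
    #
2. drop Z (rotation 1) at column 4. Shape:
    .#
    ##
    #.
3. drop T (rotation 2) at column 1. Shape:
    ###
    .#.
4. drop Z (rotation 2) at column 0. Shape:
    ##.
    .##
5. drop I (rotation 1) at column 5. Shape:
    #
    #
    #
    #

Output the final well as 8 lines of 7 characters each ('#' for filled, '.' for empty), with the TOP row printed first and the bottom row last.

Drop 1: I rot3 at col 2 lands with bottom-row=0; cleared 0 line(s) (total 0); column heights now [0 0 4 0 0 0 0], max=4
Drop 2: Z rot1 at col 4 lands with bottom-row=0; cleared 0 line(s) (total 0); column heights now [0 0 4 0 2 3 0], max=4
Drop 3: T rot2 at col 1 lands with bottom-row=4; cleared 0 line(s) (total 0); column heights now [0 6 6 6 2 3 0], max=6
Drop 4: Z rot2 at col 0 lands with bottom-row=6; cleared 0 line(s) (total 0); column heights now [8 8 7 6 2 3 0], max=8
Drop 5: I rot1 at col 5 lands with bottom-row=3; cleared 0 line(s) (total 0); column heights now [8 8 7 6 2 7 0], max=8

Answer: ##.....
.##..#.
.###.#.
..#..#.
..#..#.
..#..#.
..#.##.
..#.#..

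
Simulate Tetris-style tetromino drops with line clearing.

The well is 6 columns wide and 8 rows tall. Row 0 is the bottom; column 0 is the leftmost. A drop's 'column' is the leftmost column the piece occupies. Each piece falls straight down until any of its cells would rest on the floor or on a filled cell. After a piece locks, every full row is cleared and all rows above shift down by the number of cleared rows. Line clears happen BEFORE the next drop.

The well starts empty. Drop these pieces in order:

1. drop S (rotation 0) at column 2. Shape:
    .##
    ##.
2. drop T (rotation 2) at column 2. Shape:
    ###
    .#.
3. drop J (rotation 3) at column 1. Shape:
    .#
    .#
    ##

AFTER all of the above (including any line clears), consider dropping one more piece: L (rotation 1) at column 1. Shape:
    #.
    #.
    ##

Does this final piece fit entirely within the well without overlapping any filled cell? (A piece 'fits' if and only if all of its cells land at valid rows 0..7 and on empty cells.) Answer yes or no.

Drop 1: S rot0 at col 2 lands with bottom-row=0; cleared 0 line(s) (total 0); column heights now [0 0 1 2 2 0], max=2
Drop 2: T rot2 at col 2 lands with bottom-row=2; cleared 0 line(s) (total 0); column heights now [0 0 4 4 4 0], max=4
Drop 3: J rot3 at col 1 lands with bottom-row=4; cleared 0 line(s) (total 0); column heights now [0 5 7 4 4 0], max=7
Test piece L rot1 at col 1 (width 2): heights before test = [0 5 7 4 4 0]; fits = False

Answer: no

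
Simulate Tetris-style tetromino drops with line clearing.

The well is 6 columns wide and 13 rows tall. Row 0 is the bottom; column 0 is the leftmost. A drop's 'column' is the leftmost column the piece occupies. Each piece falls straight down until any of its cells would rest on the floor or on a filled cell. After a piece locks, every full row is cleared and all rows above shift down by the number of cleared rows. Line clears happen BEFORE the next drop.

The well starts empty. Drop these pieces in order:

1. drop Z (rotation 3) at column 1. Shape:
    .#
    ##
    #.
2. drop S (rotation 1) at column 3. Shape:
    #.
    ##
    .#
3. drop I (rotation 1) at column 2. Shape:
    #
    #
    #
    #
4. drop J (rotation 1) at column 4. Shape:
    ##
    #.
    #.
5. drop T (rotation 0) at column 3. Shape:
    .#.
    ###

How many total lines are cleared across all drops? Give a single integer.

Answer: 0

Derivation:
Drop 1: Z rot3 at col 1 lands with bottom-row=0; cleared 0 line(s) (total 0); column heights now [0 2 3 0 0 0], max=3
Drop 2: S rot1 at col 3 lands with bottom-row=0; cleared 0 line(s) (total 0); column heights now [0 2 3 3 2 0], max=3
Drop 3: I rot1 at col 2 lands with bottom-row=3; cleared 0 line(s) (total 0); column heights now [0 2 7 3 2 0], max=7
Drop 4: J rot1 at col 4 lands with bottom-row=2; cleared 0 line(s) (total 0); column heights now [0 2 7 3 5 5], max=7
Drop 5: T rot0 at col 3 lands with bottom-row=5; cleared 0 line(s) (total 0); column heights now [0 2 7 6 7 6], max=7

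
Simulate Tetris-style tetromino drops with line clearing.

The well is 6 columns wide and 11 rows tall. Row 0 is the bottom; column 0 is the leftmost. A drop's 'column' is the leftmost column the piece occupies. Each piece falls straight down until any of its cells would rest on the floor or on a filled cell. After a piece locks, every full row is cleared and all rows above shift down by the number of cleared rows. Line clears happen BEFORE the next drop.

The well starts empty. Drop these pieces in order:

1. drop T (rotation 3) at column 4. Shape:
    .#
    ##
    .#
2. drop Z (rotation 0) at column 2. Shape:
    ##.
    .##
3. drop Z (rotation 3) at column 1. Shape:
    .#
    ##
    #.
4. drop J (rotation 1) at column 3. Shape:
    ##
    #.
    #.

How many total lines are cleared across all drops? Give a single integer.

Drop 1: T rot3 at col 4 lands with bottom-row=0; cleared 0 line(s) (total 0); column heights now [0 0 0 0 2 3], max=3
Drop 2: Z rot0 at col 2 lands with bottom-row=2; cleared 0 line(s) (total 0); column heights now [0 0 4 4 3 3], max=4
Drop 3: Z rot3 at col 1 lands with bottom-row=3; cleared 0 line(s) (total 0); column heights now [0 5 6 4 3 3], max=6
Drop 4: J rot1 at col 3 lands with bottom-row=4; cleared 0 line(s) (total 0); column heights now [0 5 6 7 7 3], max=7

Answer: 0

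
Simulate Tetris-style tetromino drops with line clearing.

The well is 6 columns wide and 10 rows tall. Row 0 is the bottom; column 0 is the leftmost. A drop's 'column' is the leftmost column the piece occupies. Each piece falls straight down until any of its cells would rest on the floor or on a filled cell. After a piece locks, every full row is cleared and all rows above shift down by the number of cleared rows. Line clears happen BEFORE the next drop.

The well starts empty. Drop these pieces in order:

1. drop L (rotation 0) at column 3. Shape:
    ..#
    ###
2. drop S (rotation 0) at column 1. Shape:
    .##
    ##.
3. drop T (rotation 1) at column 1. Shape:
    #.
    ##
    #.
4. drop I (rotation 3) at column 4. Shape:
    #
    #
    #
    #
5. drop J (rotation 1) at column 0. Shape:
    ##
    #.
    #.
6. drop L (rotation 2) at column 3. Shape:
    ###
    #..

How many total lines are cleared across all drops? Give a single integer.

Drop 1: L rot0 at col 3 lands with bottom-row=0; cleared 0 line(s) (total 0); column heights now [0 0 0 1 1 2], max=2
Drop 2: S rot0 at col 1 lands with bottom-row=0; cleared 0 line(s) (total 0); column heights now [0 1 2 2 1 2], max=2
Drop 3: T rot1 at col 1 lands with bottom-row=1; cleared 0 line(s) (total 0); column heights now [0 4 3 2 1 2], max=4
Drop 4: I rot3 at col 4 lands with bottom-row=1; cleared 0 line(s) (total 0); column heights now [0 4 3 2 5 2], max=5
Drop 5: J rot1 at col 0 lands with bottom-row=2; cleared 0 line(s) (total 0); column heights now [5 5 3 2 5 2], max=5
Drop 6: L rot2 at col 3 lands with bottom-row=4; cleared 0 line(s) (total 0); column heights now [5 5 3 6 6 6], max=6

Answer: 0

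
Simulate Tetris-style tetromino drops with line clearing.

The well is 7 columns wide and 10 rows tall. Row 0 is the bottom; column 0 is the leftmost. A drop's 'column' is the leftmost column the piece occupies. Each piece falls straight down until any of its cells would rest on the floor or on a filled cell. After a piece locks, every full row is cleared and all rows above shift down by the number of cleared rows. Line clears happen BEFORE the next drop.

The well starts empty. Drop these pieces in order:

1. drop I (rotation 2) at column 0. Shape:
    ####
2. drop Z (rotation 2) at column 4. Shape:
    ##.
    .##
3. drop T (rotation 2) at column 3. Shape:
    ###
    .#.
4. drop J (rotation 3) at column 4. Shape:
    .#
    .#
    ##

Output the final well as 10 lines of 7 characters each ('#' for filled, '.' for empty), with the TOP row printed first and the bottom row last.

Drop 1: I rot2 at col 0 lands with bottom-row=0; cleared 0 line(s) (total 0); column heights now [1 1 1 1 0 0 0], max=1
Drop 2: Z rot2 at col 4 lands with bottom-row=0; cleared 0 line(s) (total 0); column heights now [1 1 1 1 2 2 1], max=2
Drop 3: T rot2 at col 3 lands with bottom-row=2; cleared 0 line(s) (total 0); column heights now [1 1 1 4 4 4 1], max=4
Drop 4: J rot3 at col 4 lands with bottom-row=4; cleared 0 line(s) (total 0); column heights now [1 1 1 4 5 7 1], max=7

Answer: .......
.......
.......
.....#.
.....#.
....##.
...###.
....#..
....##.
####.##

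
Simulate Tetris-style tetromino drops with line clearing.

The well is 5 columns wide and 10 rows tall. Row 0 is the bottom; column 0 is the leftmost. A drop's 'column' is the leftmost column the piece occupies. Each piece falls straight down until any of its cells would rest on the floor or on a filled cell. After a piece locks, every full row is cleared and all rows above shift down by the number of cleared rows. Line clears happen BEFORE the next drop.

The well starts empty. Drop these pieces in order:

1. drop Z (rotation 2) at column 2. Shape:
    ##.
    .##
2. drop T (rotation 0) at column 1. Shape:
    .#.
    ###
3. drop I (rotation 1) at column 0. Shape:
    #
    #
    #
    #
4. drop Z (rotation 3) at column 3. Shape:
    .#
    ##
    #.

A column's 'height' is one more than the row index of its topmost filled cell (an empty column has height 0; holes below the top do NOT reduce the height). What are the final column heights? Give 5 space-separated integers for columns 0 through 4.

Drop 1: Z rot2 at col 2 lands with bottom-row=0; cleared 0 line(s) (total 0); column heights now [0 0 2 2 1], max=2
Drop 2: T rot0 at col 1 lands with bottom-row=2; cleared 0 line(s) (total 0); column heights now [0 3 4 3 1], max=4
Drop 3: I rot1 at col 0 lands with bottom-row=0; cleared 0 line(s) (total 0); column heights now [4 3 4 3 1], max=4
Drop 4: Z rot3 at col 3 lands with bottom-row=3; cleared 0 line(s) (total 0); column heights now [4 3 4 5 6], max=6

Answer: 4 3 4 5 6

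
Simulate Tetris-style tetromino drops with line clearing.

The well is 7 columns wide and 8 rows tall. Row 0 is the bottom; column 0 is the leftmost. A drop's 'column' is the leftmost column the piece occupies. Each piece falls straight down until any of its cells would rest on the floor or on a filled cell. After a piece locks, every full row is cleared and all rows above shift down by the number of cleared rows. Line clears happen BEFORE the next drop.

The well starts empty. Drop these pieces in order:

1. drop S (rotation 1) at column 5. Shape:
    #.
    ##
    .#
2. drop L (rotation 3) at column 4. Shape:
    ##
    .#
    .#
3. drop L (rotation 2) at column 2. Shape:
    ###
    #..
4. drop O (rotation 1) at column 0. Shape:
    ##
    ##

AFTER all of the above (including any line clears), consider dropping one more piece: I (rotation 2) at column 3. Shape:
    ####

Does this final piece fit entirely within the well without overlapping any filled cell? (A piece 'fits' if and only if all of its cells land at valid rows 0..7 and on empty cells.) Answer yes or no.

Answer: yes

Derivation:
Drop 1: S rot1 at col 5 lands with bottom-row=0; cleared 0 line(s) (total 0); column heights now [0 0 0 0 0 3 2], max=3
Drop 2: L rot3 at col 4 lands with bottom-row=3; cleared 0 line(s) (total 0); column heights now [0 0 0 0 6 6 2], max=6
Drop 3: L rot2 at col 2 lands with bottom-row=5; cleared 0 line(s) (total 0); column heights now [0 0 7 7 7 6 2], max=7
Drop 4: O rot1 at col 0 lands with bottom-row=0; cleared 0 line(s) (total 0); column heights now [2 2 7 7 7 6 2], max=7
Test piece I rot2 at col 3 (width 4): heights before test = [2 2 7 7 7 6 2]; fits = True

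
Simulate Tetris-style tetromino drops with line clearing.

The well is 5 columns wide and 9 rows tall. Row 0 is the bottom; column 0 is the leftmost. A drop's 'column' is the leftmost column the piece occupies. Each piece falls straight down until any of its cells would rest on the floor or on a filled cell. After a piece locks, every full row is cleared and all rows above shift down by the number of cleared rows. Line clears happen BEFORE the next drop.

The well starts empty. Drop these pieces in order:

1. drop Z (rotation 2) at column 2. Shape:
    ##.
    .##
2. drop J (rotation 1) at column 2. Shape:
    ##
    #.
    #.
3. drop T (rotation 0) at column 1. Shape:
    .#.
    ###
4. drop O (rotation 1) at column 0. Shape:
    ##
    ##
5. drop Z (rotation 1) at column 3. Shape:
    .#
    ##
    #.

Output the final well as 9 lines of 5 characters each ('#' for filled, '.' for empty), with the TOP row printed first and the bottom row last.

Drop 1: Z rot2 at col 2 lands with bottom-row=0; cleared 0 line(s) (total 0); column heights now [0 0 2 2 1], max=2
Drop 2: J rot1 at col 2 lands with bottom-row=2; cleared 0 line(s) (total 0); column heights now [0 0 5 5 1], max=5
Drop 3: T rot0 at col 1 lands with bottom-row=5; cleared 0 line(s) (total 0); column heights now [0 6 7 6 1], max=7
Drop 4: O rot1 at col 0 lands with bottom-row=6; cleared 0 line(s) (total 0); column heights now [8 8 7 6 1], max=8
Drop 5: Z rot1 at col 3 lands with bottom-row=6; cleared 0 line(s) (total 0); column heights now [8 8 7 8 9], max=9

Answer: ....#
##.##
####.
.###.
..##.
..#..
..#..
..##.
...##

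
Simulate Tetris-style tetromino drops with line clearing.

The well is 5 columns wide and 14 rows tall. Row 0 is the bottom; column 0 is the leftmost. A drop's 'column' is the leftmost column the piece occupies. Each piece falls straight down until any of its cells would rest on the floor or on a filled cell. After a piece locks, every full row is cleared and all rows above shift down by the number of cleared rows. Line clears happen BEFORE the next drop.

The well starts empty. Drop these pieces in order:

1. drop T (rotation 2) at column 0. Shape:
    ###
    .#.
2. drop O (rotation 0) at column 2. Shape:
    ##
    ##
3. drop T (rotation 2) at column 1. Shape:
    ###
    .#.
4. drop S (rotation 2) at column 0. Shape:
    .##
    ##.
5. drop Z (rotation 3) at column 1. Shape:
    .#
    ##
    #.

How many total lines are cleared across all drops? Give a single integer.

Answer: 0

Derivation:
Drop 1: T rot2 at col 0 lands with bottom-row=0; cleared 0 line(s) (total 0); column heights now [2 2 2 0 0], max=2
Drop 2: O rot0 at col 2 lands with bottom-row=2; cleared 0 line(s) (total 0); column heights now [2 2 4 4 0], max=4
Drop 3: T rot2 at col 1 lands with bottom-row=4; cleared 0 line(s) (total 0); column heights now [2 6 6 6 0], max=6
Drop 4: S rot2 at col 0 lands with bottom-row=6; cleared 0 line(s) (total 0); column heights now [7 8 8 6 0], max=8
Drop 5: Z rot3 at col 1 lands with bottom-row=8; cleared 0 line(s) (total 0); column heights now [7 10 11 6 0], max=11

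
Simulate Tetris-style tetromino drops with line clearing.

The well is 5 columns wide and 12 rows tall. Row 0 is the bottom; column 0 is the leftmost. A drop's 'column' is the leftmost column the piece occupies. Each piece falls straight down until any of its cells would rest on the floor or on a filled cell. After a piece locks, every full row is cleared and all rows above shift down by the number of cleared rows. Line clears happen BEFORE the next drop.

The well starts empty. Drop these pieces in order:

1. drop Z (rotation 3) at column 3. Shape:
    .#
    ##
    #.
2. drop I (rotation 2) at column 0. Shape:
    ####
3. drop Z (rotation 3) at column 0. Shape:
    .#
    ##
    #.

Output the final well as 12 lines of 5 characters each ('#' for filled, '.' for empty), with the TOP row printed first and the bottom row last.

Answer: .....
.....
.....
.....
.....
.....
.....
.....
.....
.#...
##.##
#..#.

Derivation:
Drop 1: Z rot3 at col 3 lands with bottom-row=0; cleared 0 line(s) (total 0); column heights now [0 0 0 2 3], max=3
Drop 2: I rot2 at col 0 lands with bottom-row=2; cleared 1 line(s) (total 1); column heights now [0 0 0 2 2], max=2
Drop 3: Z rot3 at col 0 lands with bottom-row=0; cleared 0 line(s) (total 1); column heights now [2 3 0 2 2], max=3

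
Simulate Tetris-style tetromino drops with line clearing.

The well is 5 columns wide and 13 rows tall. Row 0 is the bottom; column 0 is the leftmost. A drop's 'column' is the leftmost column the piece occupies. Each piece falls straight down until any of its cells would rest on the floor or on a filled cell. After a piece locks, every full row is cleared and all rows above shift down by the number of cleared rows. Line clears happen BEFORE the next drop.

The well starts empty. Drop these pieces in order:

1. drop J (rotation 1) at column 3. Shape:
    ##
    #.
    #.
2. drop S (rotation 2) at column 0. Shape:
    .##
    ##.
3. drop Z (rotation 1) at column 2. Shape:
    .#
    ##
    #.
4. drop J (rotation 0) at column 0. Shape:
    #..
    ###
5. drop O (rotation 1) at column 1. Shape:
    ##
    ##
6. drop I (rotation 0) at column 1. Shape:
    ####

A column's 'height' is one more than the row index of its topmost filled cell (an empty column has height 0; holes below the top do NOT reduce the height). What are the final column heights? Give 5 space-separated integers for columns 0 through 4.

Answer: 6 8 8 8 8

Derivation:
Drop 1: J rot1 at col 3 lands with bottom-row=0; cleared 0 line(s) (total 0); column heights now [0 0 0 3 3], max=3
Drop 2: S rot2 at col 0 lands with bottom-row=0; cleared 0 line(s) (total 0); column heights now [1 2 2 3 3], max=3
Drop 3: Z rot1 at col 2 lands with bottom-row=2; cleared 0 line(s) (total 0); column heights now [1 2 4 5 3], max=5
Drop 4: J rot0 at col 0 lands with bottom-row=4; cleared 0 line(s) (total 0); column heights now [6 5 5 5 3], max=6
Drop 5: O rot1 at col 1 lands with bottom-row=5; cleared 0 line(s) (total 0); column heights now [6 7 7 5 3], max=7
Drop 6: I rot0 at col 1 lands with bottom-row=7; cleared 0 line(s) (total 0); column heights now [6 8 8 8 8], max=8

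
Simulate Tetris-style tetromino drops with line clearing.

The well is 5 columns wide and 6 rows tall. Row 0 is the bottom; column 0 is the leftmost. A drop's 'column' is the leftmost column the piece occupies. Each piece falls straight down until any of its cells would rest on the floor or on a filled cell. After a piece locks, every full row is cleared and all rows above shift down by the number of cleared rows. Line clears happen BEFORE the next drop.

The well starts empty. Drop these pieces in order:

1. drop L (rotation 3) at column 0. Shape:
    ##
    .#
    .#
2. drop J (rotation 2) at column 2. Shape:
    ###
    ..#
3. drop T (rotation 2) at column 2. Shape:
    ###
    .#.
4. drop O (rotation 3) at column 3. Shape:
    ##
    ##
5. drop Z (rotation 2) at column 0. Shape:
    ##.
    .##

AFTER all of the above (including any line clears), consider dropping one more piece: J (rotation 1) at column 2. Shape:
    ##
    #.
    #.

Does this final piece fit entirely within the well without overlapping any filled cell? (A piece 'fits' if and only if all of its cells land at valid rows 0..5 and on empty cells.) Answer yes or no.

Drop 1: L rot3 at col 0 lands with bottom-row=0; cleared 0 line(s) (total 0); column heights now [3 3 0 0 0], max=3
Drop 2: J rot2 at col 2 lands with bottom-row=0; cleared 0 line(s) (total 0); column heights now [3 3 2 2 2], max=3
Drop 3: T rot2 at col 2 lands with bottom-row=2; cleared 0 line(s) (total 0); column heights now [3 3 4 4 4], max=4
Drop 4: O rot3 at col 3 lands with bottom-row=4; cleared 0 line(s) (total 0); column heights now [3 3 4 6 6], max=6
Drop 5: Z rot2 at col 0 lands with bottom-row=4; cleared 0 line(s) (total 0); column heights now [6 6 5 6 6], max=6
Test piece J rot1 at col 2 (width 2): heights before test = [6 6 5 6 6]; fits = False

Answer: no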